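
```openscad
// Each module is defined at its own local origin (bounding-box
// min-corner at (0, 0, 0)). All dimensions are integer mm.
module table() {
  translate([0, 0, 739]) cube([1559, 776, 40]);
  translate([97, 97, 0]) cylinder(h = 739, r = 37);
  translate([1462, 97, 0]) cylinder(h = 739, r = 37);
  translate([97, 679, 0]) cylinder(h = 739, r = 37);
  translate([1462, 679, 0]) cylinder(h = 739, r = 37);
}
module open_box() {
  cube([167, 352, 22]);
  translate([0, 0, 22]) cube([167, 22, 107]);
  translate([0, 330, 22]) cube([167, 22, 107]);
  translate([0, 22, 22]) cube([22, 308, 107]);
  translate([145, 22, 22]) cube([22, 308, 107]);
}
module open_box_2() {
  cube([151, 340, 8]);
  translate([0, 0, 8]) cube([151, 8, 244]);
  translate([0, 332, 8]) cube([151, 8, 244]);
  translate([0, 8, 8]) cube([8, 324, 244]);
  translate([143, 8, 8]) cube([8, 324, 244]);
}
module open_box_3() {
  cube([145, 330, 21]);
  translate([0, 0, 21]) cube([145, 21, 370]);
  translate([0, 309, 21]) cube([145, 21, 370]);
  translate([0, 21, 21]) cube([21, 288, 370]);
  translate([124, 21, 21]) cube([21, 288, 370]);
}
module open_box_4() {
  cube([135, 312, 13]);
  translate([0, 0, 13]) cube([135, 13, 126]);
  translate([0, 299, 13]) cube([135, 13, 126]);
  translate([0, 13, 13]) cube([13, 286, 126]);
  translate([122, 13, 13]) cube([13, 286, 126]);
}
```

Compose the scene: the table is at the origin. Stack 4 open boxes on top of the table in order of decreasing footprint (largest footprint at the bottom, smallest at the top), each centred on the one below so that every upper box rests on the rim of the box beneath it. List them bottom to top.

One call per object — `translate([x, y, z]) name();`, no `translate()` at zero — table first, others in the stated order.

table();
translate([696, 212, 779]) open_box();
translate([704, 218, 908]) open_box_2();
translate([707, 223, 1160]) open_box_3();
translate([712, 232, 1551]) open_box_4();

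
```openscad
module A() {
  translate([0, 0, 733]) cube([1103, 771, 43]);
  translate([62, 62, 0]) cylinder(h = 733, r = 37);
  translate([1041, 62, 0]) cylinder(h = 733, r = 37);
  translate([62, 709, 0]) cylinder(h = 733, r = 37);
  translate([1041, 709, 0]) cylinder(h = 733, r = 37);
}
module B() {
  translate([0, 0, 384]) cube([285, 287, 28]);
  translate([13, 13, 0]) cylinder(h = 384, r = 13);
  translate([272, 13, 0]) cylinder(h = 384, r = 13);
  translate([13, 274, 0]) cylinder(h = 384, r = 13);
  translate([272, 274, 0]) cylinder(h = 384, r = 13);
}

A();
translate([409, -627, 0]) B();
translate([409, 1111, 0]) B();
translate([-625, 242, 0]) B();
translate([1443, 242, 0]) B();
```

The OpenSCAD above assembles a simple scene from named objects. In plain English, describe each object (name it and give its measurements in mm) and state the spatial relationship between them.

A is a rectangular dining table. The top is 1103×771×43 mm with its upper surface at z = 776 mm. It stands on four round legs of 74 mm diameter, each leg's bounding box inset 25 mm from the nearest pair of top edges, running from the floor to the underside of the top.

B is a simple wooden stool: a rectangular seat 285 mm (x) by 287 mm (y), 28 mm thick, top face at z = 412 mm, on four round legs, each 26 mm in diameter. The legs rest on z = 0, each leg's axis is inset half a diameter from the nearest pair of seat edges (so the leg's bounding box is flush with the corner).

Four stools sit around the table at the −y, +y, −x, +x sides.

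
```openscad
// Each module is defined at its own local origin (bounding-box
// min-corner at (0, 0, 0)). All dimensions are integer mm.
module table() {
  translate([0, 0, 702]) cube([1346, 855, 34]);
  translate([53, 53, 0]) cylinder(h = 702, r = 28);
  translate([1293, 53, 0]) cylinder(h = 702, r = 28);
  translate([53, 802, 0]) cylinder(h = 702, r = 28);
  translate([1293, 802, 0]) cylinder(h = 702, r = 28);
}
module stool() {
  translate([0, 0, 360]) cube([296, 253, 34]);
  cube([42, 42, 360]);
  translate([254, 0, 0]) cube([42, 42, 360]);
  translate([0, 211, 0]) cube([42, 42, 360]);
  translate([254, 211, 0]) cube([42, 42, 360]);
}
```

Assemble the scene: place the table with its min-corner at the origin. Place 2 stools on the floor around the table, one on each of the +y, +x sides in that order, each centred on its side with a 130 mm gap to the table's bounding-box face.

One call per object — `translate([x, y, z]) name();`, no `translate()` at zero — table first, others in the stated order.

table();
translate([525, 985, 0]) stool();
translate([1476, 301, 0]) stool();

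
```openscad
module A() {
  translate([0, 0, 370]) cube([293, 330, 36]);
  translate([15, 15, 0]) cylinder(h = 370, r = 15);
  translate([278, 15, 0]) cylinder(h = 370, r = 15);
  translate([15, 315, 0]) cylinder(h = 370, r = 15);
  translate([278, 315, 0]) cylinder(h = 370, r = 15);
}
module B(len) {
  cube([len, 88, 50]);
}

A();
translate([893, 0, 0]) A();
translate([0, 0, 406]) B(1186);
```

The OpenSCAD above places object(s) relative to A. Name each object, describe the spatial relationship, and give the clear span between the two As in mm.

A is a stool. B is a beam. A beam spans the tops of two stools. The clear span between the two stools is 600 mm.

Second stool starts at x = 893; first ends at x = 293; clear span = 893 − 293 = 600 mm.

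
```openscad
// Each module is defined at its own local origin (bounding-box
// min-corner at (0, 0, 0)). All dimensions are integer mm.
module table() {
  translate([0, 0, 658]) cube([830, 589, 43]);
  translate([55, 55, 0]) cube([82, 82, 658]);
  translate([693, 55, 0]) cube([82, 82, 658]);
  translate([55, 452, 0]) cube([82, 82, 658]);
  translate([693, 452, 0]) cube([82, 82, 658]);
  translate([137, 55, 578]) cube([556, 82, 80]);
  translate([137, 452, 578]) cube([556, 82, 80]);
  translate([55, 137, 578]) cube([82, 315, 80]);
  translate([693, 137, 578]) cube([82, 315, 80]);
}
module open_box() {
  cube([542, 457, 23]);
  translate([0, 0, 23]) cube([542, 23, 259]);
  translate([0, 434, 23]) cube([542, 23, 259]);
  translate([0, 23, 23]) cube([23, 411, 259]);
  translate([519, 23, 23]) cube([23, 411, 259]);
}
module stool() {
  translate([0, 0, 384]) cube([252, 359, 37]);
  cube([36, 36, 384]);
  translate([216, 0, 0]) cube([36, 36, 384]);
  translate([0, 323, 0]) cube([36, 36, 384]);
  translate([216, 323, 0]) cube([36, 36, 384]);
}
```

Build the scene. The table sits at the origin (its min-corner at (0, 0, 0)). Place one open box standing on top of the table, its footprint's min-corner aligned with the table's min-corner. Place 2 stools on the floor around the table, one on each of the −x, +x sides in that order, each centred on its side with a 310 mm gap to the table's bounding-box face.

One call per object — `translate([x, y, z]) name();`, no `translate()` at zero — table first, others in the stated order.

table();
translate([0, 0, 701]) open_box();
translate([-562, 115, 0]) stool();
translate([1140, 115, 0]) stool();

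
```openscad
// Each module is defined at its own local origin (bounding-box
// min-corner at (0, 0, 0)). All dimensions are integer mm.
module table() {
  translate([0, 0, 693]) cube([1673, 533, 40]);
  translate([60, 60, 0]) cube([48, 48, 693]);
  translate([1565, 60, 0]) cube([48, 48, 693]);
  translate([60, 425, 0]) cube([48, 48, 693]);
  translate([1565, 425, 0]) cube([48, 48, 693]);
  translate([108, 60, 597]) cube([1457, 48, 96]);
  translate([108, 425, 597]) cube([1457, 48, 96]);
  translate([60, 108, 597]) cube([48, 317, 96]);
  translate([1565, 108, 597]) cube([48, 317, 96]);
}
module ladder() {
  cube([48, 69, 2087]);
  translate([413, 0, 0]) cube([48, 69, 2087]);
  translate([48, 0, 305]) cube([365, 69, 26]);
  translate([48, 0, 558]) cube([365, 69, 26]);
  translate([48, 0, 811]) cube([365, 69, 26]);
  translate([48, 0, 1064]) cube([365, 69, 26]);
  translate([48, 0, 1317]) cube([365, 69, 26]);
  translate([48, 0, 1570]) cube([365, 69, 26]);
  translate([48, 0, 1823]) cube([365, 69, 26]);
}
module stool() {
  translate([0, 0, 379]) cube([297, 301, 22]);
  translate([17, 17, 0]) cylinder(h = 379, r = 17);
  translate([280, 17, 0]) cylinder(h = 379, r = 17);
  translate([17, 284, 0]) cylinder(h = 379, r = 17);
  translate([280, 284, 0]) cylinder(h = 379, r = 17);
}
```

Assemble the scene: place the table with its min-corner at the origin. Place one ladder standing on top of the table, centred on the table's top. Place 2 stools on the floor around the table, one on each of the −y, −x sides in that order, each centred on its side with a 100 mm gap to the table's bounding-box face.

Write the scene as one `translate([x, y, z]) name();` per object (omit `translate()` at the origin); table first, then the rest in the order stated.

table();
translate([606, 232, 733]) ladder();
translate([688, -401, 0]) stool();
translate([-397, 116, 0]) stool();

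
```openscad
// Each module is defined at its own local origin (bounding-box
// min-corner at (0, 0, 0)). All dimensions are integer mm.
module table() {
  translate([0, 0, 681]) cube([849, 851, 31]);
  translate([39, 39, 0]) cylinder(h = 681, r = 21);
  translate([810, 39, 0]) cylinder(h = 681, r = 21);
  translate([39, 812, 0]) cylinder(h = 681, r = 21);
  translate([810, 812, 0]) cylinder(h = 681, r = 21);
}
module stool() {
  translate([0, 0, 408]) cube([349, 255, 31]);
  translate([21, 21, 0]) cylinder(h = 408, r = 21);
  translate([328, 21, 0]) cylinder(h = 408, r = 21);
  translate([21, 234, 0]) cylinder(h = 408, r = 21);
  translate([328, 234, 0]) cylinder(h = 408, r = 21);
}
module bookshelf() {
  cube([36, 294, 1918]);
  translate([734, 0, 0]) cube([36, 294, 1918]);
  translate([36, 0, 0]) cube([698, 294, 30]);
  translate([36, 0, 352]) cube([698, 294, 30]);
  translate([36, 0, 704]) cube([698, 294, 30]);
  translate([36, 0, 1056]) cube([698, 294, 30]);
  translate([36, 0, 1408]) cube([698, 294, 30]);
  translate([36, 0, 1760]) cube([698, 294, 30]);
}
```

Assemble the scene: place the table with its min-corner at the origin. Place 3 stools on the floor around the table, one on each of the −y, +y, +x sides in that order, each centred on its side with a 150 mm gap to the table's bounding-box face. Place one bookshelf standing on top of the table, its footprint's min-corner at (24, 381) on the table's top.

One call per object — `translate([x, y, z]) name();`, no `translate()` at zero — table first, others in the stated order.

table();
translate([250, -405, 0]) stool();
translate([250, 1001, 0]) stool();
translate([999, 298, 0]) stool();
translate([24, 381, 712]) bookshelf();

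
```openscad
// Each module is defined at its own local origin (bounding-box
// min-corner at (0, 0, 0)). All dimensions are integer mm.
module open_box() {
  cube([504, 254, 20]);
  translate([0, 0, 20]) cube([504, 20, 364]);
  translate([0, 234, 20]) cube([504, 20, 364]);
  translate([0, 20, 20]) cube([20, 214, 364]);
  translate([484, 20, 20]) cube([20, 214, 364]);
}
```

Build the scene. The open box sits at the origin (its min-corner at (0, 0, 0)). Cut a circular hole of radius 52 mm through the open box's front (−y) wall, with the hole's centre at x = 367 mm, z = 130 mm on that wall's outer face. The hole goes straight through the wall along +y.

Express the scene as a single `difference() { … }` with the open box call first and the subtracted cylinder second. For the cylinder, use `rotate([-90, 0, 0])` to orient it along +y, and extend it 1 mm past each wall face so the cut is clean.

difference() {
  open_box();
  translate([367, -1, 130]) rotate([-90, 0, 0]) cylinder(h = 22, r = 52);
}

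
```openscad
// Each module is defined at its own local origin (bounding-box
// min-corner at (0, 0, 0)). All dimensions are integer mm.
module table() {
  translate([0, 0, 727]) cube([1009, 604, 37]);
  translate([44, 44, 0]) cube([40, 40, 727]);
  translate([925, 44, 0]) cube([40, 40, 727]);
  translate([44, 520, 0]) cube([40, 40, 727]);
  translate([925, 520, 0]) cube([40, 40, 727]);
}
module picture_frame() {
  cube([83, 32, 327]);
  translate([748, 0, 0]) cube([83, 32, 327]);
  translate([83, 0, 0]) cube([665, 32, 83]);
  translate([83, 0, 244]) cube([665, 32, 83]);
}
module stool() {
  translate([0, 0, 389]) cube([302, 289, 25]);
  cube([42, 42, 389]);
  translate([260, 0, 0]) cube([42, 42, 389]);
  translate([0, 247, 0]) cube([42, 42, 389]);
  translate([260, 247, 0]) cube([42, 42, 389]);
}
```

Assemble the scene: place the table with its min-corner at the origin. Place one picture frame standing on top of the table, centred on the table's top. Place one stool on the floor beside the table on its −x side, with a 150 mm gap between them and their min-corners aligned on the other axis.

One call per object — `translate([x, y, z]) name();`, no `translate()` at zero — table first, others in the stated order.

table();
translate([89, 286, 764]) picture_frame();
translate([-452, 0, 0]) stool();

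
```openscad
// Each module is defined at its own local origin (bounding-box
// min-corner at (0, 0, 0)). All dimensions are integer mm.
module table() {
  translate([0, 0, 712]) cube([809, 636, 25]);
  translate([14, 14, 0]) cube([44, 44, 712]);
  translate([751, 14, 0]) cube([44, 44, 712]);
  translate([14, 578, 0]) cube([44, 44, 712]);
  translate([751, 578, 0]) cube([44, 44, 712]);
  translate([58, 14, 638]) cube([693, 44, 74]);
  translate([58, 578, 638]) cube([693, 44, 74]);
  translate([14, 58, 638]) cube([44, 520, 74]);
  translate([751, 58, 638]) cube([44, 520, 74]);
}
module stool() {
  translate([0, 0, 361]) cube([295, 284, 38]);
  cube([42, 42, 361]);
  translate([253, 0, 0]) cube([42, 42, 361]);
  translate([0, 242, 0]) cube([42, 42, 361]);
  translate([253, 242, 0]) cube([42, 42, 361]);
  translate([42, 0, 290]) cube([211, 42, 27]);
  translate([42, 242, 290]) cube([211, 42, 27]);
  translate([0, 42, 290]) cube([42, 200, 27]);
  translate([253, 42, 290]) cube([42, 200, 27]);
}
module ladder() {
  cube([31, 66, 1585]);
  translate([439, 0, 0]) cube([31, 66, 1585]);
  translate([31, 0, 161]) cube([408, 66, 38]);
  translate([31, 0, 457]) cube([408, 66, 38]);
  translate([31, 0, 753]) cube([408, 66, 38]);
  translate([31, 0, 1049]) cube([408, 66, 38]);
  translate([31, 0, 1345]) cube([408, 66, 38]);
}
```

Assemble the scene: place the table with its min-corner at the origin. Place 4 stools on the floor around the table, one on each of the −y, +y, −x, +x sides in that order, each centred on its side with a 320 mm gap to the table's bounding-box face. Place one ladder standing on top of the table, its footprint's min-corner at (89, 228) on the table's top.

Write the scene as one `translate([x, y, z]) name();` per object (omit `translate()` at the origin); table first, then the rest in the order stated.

table();
translate([257, -604, 0]) stool();
translate([257, 956, 0]) stool();
translate([-615, 176, 0]) stool();
translate([1129, 176, 0]) stool();
translate([89, 228, 737]) ladder();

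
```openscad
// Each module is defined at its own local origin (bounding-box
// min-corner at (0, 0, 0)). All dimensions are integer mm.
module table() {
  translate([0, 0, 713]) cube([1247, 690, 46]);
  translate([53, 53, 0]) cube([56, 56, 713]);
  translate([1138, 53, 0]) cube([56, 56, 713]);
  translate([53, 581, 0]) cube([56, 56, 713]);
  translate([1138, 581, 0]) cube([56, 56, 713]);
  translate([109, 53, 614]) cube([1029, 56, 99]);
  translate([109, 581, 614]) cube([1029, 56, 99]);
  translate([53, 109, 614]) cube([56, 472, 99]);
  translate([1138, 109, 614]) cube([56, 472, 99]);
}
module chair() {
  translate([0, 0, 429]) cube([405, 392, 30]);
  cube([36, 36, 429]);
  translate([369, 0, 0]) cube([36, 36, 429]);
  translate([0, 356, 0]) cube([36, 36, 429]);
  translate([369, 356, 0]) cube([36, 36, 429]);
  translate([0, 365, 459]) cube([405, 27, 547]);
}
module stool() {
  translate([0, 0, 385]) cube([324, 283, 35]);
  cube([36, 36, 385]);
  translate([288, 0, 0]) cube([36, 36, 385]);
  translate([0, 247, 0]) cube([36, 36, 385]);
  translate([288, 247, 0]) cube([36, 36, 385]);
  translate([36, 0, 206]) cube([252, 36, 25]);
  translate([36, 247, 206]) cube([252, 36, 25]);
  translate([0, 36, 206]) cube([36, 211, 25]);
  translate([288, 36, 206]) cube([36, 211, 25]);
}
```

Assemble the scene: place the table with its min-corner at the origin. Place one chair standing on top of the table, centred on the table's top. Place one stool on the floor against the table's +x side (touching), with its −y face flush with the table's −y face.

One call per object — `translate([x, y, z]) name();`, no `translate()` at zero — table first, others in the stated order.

table();
translate([421, 149, 759]) chair();
translate([1247, 0, 0]) stool();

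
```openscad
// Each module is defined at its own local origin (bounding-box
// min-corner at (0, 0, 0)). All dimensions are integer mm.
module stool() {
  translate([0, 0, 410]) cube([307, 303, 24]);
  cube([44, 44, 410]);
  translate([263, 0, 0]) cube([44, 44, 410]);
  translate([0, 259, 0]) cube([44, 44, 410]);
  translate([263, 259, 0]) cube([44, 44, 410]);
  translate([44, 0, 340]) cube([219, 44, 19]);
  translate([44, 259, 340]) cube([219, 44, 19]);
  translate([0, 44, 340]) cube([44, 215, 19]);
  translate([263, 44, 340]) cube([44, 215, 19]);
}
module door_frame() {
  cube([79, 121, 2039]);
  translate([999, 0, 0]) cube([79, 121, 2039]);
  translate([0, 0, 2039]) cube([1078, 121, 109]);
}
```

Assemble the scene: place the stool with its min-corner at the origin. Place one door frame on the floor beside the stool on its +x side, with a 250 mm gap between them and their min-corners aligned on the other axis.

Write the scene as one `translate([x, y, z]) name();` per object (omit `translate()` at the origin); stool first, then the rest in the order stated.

stool();
translate([557, 0, 0]) door_frame();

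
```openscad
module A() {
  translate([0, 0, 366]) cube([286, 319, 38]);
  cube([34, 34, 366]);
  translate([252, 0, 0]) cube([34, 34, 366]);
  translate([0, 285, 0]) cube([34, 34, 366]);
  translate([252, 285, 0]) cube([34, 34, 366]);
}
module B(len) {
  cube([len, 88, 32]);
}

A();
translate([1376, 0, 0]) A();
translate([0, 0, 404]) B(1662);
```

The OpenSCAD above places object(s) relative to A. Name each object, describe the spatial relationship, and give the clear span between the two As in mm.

Second stool starts at x = 1376; first ends at x = 286; clear span = 1376 − 286 = 1090 mm.

A is a stool. B is a beam. A beam spans the tops of two stools. The clear span between the two stools is 1090 mm.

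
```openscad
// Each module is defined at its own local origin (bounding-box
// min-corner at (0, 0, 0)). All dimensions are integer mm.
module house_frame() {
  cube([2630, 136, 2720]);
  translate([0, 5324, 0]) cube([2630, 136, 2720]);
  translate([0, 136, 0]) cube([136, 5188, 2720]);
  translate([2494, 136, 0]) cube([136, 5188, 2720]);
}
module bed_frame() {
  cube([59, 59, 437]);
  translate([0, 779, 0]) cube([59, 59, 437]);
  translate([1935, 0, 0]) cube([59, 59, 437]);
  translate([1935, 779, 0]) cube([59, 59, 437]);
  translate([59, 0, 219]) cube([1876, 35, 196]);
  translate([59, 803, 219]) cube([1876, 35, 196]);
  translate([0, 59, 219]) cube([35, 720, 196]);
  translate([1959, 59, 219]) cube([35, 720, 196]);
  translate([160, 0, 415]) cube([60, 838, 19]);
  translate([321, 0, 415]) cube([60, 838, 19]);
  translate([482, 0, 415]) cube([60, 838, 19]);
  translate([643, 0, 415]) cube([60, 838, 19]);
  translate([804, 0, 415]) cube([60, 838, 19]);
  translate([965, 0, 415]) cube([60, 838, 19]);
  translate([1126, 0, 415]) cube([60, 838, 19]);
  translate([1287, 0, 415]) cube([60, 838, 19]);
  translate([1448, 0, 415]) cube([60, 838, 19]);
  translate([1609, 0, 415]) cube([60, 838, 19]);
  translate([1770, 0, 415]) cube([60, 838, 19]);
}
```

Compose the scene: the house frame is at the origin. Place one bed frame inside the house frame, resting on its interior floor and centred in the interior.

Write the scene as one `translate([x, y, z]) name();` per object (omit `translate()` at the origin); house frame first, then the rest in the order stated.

house_frame();
translate([318, 2311, 0]) bed_frame();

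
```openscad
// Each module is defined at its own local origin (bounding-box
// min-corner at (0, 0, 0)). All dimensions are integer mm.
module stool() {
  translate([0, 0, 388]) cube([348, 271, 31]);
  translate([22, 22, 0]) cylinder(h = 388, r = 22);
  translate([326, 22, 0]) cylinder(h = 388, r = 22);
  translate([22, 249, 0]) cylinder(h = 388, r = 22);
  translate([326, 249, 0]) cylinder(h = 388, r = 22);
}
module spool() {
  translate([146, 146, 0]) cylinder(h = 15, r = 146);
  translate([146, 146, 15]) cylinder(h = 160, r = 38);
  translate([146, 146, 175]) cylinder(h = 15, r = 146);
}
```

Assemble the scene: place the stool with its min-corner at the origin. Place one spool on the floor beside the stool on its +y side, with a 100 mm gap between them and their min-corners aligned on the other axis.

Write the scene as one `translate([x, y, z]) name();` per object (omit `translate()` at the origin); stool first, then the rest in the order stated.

stool();
translate([0, 371, 0]) spool();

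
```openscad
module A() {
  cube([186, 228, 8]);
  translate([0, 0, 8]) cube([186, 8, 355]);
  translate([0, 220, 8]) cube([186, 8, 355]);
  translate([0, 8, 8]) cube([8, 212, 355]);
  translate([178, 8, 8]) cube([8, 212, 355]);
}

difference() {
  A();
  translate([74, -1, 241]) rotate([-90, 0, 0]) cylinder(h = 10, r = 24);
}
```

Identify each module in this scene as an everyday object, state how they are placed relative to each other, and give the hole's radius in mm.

A is an open box. The open box has a circular hole through its front wall. The hole's radius is 24 mm.

The subtracted cylinder has r = 24 mm.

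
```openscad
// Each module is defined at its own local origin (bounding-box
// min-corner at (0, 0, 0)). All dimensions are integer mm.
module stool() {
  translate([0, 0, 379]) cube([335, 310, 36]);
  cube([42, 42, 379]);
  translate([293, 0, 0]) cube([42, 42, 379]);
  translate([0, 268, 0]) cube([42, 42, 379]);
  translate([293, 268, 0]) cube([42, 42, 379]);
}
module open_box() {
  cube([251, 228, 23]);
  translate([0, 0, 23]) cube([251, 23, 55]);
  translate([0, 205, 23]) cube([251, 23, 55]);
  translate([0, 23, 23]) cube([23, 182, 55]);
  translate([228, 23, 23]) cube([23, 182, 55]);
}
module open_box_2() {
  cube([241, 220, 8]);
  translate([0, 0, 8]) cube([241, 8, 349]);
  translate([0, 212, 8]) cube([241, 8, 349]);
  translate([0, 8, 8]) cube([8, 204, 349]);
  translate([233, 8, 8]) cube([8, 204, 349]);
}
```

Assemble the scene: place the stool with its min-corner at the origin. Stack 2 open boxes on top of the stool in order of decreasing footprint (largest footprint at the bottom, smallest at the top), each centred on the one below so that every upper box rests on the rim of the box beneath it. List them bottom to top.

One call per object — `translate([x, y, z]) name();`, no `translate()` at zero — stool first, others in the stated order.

stool();
translate([42, 41, 415]) open_box();
translate([47, 45, 493]) open_box_2();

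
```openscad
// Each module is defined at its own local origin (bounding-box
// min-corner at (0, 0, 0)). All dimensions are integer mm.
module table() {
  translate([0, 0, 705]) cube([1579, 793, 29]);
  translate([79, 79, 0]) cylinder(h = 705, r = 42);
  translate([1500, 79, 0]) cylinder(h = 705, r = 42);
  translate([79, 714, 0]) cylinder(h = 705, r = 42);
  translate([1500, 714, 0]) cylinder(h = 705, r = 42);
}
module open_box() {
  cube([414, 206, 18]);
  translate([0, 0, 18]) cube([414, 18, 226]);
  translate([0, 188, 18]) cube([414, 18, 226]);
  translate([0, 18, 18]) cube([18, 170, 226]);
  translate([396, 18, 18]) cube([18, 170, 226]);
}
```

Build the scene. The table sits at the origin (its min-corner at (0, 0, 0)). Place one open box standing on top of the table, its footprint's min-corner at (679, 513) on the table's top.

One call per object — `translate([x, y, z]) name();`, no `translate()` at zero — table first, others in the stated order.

table();
translate([679, 513, 734]) open_box();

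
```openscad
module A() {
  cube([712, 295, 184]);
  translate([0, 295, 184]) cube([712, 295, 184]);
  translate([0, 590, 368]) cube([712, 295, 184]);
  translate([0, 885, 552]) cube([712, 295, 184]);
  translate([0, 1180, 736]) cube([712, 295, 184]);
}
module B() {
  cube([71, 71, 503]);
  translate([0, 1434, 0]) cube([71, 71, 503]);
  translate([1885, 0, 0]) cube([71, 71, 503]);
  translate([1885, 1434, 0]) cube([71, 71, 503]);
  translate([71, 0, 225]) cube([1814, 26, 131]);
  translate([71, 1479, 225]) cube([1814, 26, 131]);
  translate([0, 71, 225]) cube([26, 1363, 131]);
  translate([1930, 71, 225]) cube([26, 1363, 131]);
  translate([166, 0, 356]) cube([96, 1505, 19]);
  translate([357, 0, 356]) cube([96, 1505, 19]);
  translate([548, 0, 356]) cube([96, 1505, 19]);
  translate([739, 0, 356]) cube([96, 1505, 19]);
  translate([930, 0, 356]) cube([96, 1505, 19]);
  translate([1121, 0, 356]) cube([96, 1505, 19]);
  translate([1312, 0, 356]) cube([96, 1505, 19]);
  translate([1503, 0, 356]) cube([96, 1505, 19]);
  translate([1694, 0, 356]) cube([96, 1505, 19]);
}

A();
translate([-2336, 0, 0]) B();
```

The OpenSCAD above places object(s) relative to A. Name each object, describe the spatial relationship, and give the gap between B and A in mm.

The bed frame's nearest face is 380 mm from the staircase's −x face.

A is a staircase. B is a bed frame. The bed frame is on the floor beside the staircase on its −x side. The gap between the bed frame and the staircase is 380 mm.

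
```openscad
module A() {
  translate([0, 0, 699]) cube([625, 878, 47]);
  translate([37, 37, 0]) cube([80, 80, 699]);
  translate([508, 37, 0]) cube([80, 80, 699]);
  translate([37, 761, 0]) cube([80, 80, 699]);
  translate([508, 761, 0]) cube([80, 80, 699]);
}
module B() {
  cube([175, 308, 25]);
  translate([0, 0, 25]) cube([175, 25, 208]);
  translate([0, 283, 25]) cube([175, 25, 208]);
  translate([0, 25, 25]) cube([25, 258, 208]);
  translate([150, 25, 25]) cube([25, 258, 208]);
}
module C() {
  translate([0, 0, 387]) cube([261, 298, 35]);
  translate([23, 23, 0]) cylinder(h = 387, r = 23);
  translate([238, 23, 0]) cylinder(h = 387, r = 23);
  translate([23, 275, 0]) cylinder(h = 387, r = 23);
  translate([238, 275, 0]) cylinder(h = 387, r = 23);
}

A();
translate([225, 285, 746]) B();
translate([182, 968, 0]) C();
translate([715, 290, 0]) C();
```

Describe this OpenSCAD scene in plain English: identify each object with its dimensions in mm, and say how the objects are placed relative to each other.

A is a table with a 625×878 mm rectangular top, 47 mm thick, top surface at z = 746 mm, supported by four 80×80 mm square legs, each inset 37 mm from the nearest pair of top edges, running from the floor.

B is an open-topped rectangular box: outside dimensions 175×308×233 mm, with a uniform wall and base thickness of 25 mm. The base is a full 175×308 slab on the floor; four walls sit on top of the base. The front and back walls (the −y and +y sides) span the full width; the two side walls fit between them.

C is a simple wooden stool: a rectangular seat 261 mm (x) by 298 mm (y), 35 mm thick, top face at z = 422 mm, on four round legs, each 46 mm in diameter. The legs rest on z = 0, each leg's axis is inset half a diameter from the nearest pair of seat edges (so the leg's bounding box is flush with the corner).

The open box is on top of the table, centred. Two stools sit around the table at the +y, +x sides.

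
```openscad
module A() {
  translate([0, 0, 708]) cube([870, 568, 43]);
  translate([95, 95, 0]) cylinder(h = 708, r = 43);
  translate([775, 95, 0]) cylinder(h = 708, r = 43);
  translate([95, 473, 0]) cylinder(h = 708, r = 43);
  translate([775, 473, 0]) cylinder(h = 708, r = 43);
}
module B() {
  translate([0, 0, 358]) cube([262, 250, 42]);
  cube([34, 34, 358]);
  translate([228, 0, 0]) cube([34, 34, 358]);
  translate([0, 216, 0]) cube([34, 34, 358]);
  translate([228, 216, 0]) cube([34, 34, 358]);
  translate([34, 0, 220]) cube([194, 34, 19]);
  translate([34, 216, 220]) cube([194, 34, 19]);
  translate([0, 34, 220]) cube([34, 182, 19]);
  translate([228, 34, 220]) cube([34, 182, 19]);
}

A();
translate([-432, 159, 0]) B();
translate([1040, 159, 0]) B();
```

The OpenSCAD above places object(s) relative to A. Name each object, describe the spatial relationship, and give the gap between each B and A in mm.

Each stool's nearest face is 170 mm from the table's bounding box.

A is a table. B is a stool. Two stools sit around the table at the −x, +x sides. The gap between each stool and the table is 170 mm.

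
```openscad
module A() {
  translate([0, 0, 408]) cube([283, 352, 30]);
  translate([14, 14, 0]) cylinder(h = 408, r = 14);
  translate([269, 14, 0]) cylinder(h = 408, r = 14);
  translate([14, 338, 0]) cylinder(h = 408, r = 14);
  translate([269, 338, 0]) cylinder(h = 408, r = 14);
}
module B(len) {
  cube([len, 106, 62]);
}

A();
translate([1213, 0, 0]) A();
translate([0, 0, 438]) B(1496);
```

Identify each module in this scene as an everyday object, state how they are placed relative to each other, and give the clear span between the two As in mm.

Second stool starts at x = 1213; first ends at x = 283; clear span = 1213 − 283 = 930 mm.

A is a stool. B is a beam. A beam spans the tops of two stools. The clear span between the two stools is 930 mm.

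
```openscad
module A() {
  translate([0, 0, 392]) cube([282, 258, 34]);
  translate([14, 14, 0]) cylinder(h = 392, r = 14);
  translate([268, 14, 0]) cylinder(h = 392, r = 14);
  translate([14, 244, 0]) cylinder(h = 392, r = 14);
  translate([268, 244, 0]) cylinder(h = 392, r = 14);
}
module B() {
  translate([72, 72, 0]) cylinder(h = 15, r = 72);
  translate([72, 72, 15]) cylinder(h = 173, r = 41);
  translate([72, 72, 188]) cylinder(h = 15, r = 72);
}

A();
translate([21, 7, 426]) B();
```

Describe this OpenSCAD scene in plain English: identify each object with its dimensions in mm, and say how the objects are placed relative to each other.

A is a four-legged stool. The seat is 282×258 mm, 34 mm thick, top at z = 426 mm. It stands on four round legs, each 28 mm in diameter, from z = 0 to the seat underside, each leg's axis is inset half a diameter from the nearest pair of seat edges (so the leg's bounding box is flush with the corner).

B is a spool: two coaxial disc flanges of radius 72 mm and thickness 15 mm, joined by a core cylinder of radius 41 mm and height 173 mm. The lower flange rests on z = 0 and the three cylinders share a vertical axis.

The spool is on top of the stool.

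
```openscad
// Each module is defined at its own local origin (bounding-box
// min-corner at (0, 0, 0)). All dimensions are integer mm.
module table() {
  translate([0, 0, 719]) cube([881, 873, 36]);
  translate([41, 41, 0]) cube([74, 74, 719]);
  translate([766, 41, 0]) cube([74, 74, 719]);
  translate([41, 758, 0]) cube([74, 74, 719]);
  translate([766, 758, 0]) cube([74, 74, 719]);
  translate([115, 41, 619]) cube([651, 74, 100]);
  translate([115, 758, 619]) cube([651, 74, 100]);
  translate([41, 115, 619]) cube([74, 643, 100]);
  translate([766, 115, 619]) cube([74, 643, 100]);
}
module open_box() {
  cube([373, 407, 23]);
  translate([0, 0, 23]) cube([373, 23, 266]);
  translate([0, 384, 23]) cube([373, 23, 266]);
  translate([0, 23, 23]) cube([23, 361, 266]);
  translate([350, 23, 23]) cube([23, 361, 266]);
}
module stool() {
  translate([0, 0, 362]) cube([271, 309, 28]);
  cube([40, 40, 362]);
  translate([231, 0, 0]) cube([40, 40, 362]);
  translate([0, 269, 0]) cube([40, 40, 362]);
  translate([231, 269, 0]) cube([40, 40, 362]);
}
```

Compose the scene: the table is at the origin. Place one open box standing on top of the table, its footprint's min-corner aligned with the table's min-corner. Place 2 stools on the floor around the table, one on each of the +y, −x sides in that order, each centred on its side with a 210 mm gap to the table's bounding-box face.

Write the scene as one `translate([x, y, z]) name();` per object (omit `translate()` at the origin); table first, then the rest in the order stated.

table();
translate([0, 0, 755]) open_box();
translate([305, 1083, 0]) stool();
translate([-481, 282, 0]) stool();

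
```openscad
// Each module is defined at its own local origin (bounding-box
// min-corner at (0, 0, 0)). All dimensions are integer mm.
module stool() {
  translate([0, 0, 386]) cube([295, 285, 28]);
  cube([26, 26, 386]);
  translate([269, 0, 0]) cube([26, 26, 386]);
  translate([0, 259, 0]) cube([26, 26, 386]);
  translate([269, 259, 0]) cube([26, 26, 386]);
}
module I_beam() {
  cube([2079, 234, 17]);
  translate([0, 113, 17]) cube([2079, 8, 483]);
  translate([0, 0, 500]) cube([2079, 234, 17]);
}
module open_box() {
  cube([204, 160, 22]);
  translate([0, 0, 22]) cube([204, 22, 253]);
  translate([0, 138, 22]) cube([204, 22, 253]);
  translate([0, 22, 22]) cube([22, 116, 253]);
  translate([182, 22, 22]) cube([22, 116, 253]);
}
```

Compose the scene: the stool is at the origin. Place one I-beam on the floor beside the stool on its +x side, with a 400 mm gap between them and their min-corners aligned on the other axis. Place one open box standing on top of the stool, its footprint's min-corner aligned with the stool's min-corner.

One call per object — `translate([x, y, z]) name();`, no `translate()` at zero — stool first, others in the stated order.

stool();
translate([695, 0, 0]) I_beam();
translate([0, 0, 414]) open_box();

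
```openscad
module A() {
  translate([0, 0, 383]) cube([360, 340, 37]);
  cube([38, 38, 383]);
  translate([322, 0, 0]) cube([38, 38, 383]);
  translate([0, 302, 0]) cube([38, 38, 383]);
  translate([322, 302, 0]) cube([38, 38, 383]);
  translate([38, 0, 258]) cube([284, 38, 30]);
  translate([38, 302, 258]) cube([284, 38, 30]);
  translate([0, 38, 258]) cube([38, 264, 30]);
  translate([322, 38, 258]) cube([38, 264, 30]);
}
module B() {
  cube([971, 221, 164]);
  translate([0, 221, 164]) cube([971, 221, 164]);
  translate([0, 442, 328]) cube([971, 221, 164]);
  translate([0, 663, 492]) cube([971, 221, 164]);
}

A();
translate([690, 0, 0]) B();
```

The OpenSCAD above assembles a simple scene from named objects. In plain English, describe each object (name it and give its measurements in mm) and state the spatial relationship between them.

A is a simple wooden stool: a rectangular seat 360 mm (x) by 340 mm (y), 37 mm thick, top face at z = 420 mm, on four square legs, each 38×38 mm in cross-section. The legs rest on z = 0, each flush with a corner of the seat. Four stretchers, 38 mm wide and 30 mm tall, connect adjacent legs with their undersides at z = 258 mm, each running between the inner faces of the legs it joins and aligned with the legs' outer faces on the other axis.

B is a run of 4 identical solid stair steps. Each tread is 971×221 mm and each step block is 164 mm high. Step 1 rests on the floor; step k is offset from step 1 by (k−1)×221 mm in y and (k−1)×164 mm in z.

The staircase is on the floor beside the stool on its +x side.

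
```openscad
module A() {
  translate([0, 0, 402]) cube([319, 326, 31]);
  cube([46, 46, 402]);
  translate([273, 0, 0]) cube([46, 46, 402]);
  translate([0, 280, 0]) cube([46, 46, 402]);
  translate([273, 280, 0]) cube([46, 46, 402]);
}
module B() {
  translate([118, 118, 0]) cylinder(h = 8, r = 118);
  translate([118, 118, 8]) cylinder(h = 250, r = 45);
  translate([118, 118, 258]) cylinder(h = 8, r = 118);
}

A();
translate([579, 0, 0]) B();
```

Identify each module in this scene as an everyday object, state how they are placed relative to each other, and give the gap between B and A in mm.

A is a stool. B is a spool. The spool is on the floor beside the stool on its +x side. The gap between the spool and the stool is 260 mm.

The spool's nearest face is 260 mm from the stool's +x face.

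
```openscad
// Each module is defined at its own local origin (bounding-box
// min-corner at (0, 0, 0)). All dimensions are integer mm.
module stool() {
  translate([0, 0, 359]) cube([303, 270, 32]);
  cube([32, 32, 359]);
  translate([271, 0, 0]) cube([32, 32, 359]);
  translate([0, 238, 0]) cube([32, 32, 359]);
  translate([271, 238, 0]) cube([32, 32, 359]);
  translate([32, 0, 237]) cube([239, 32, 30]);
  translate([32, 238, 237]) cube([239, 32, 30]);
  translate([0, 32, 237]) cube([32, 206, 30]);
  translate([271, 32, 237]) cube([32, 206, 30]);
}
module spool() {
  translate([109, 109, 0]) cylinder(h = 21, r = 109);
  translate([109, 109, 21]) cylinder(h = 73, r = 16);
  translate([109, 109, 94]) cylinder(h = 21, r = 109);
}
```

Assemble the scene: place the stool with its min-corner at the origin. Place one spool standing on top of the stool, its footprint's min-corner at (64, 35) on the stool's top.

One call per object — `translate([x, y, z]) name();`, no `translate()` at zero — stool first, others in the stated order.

stool();
translate([64, 35, 391]) spool();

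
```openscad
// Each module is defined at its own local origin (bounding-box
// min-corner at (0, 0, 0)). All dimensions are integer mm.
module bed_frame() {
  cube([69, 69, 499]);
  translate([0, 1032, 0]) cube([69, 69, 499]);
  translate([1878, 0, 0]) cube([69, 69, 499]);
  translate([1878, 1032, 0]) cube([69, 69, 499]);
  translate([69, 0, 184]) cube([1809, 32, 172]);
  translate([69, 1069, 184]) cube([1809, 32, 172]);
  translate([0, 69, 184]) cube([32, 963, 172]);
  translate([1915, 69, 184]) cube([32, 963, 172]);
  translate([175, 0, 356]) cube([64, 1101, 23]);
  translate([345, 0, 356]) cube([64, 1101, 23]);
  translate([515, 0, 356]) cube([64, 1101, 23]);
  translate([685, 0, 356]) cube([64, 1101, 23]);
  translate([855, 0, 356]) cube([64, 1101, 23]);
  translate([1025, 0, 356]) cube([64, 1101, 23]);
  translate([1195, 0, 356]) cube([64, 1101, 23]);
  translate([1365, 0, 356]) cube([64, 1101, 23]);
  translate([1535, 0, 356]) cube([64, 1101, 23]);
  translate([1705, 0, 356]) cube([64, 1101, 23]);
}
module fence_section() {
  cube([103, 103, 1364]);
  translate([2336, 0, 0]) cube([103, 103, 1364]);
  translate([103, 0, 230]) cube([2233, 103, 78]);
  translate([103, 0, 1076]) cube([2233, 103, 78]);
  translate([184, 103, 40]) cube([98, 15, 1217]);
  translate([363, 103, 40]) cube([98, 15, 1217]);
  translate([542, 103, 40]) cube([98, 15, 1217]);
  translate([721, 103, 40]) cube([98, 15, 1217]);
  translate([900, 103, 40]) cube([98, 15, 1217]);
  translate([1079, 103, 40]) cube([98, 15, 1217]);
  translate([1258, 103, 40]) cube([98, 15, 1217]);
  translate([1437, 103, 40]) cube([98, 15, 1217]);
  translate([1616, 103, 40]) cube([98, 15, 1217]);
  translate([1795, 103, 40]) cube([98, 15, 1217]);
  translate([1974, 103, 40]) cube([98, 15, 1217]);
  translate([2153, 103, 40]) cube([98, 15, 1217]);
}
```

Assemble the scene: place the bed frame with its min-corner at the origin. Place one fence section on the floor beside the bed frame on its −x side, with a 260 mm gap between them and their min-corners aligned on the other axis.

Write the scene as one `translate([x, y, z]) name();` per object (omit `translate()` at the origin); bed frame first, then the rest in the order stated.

bed_frame();
translate([-2699, 0, 0]) fence_section();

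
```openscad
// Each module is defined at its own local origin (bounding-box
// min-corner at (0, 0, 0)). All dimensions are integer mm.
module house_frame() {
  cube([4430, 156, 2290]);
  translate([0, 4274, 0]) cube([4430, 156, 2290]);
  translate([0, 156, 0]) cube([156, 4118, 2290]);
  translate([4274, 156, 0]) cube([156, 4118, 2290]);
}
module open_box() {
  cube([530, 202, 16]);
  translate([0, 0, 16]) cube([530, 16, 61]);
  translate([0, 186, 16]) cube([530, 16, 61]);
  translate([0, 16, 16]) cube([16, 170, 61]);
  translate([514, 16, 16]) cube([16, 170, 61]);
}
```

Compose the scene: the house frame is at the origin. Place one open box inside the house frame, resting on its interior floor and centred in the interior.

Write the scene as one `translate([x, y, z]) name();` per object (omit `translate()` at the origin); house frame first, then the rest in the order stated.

house_frame();
translate([1950, 2114, 0]) open_box();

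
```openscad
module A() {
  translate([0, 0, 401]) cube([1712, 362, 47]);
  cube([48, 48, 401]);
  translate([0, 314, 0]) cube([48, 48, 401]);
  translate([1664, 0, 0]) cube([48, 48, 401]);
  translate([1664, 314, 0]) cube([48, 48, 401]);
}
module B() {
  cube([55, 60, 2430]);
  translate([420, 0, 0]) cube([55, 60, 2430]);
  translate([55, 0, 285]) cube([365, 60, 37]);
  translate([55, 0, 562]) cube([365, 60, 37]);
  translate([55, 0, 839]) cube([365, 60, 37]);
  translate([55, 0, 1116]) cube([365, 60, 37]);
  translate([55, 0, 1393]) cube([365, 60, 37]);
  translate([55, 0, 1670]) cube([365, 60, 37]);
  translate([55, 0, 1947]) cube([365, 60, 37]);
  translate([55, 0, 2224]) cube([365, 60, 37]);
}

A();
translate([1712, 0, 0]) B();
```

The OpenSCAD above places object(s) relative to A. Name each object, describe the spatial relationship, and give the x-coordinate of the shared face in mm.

The bench's +x face and the ladder's −x face are both at x = 1712 mm.

A is a bench. B is a ladder. The ladder is against the bench's +x side, with their −y faces flush. The x-coordinate of the shared face is 1712 mm.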